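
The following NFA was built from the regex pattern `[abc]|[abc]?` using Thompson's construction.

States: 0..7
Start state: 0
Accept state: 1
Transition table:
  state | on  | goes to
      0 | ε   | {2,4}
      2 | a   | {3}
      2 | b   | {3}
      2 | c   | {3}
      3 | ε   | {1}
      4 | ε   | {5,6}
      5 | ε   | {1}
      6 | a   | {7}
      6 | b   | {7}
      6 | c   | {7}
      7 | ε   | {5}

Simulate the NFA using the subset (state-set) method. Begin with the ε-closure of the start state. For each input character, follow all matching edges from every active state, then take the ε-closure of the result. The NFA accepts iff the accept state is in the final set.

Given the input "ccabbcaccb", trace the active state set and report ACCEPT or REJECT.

Answer: REJECT

Trace:
start: ε-closure({0}) = {0,1,2,4,5,6}
'c' @ 1: {1,3,5,7}  [accepting]
'c' @ 2: {}  — dead — no transitions
rest 'abbcaccb' ignored (set empty)
end set {} — state 1 not in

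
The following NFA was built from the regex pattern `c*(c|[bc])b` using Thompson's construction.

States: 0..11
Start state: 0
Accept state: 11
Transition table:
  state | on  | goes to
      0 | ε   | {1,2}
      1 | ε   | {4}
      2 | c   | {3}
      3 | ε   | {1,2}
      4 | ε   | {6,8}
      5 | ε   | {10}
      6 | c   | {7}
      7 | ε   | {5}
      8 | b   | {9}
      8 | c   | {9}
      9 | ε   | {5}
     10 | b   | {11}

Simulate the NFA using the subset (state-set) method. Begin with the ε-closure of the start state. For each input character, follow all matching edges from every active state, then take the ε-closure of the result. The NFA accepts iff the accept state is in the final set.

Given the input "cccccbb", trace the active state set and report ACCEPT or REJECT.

initial (ε-close {0}): {0,1,2,4,6,8}
'c' @ 1: {1,2,3,4,5,6,7,8,9,10}
'c' @ 2: {1,2,3,4,5,6,7,8,9,10}
'c' @ 3: {1,2,3,4,5,6,7,8,9,10}
'c' @ 4: {1,2,3,4,5,6,7,8,9,10}
'c' @ 5: {1,2,3,4,5,6,7,8,9,10}
'b' @ 6: {5,9,10,11}  [accepting]
'b' @ 7: {11}  [accepting]
final: {11}; accept 11 in set

Answer: ACCEPT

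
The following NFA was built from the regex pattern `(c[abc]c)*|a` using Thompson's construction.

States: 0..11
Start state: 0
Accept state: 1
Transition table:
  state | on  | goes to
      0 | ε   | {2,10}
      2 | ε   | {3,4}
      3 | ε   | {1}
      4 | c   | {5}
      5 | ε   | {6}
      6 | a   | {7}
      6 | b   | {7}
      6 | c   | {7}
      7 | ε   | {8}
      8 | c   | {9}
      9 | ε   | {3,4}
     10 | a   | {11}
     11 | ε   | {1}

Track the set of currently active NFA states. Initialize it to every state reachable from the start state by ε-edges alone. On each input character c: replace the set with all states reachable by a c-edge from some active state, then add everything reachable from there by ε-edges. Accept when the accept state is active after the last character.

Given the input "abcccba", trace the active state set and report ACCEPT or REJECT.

Answer: REJECT

Derivation:
initial (ε-close {0}): {0,1,2,3,4,10}
'a' @ 1: {1,11}  ✓accept
'b' @ 2: {}  — state set empty
rest 'cccba' ignored (set empty)
after full input: {}  (accept=1 not in)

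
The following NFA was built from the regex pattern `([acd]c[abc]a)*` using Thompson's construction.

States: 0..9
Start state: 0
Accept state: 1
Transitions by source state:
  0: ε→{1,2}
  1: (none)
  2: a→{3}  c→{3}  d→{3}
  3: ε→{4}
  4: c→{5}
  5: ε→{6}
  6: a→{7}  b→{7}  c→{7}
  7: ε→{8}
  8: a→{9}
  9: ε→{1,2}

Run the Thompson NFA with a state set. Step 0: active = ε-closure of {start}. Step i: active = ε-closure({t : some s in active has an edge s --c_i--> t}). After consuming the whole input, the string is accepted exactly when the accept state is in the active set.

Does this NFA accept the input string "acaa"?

Answer: ACCEPT

Derivation:
S₀ = ε-closure({0}) = {0,1,2}
'a' @ 1: {3,4}
'c' @ 2: {5,6}
'a' @ 3: {7,8}
'a' @ 4: {1,2,9}  [accepting]
after full input: {1,2,9}  (accept=1 in)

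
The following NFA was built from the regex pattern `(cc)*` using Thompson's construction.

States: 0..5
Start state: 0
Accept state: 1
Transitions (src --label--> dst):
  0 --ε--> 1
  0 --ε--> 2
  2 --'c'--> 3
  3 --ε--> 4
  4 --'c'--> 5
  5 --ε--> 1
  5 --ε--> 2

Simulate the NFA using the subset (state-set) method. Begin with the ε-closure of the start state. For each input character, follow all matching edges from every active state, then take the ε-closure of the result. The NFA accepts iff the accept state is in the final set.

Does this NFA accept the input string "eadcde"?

Answer: REJECT

Derivation:
start: ε-closure({0}) = {0,1,2}
'e' @ 1: {}  — no active states
rest 'adcde' ignored (set empty)
end set {} — state 1 not in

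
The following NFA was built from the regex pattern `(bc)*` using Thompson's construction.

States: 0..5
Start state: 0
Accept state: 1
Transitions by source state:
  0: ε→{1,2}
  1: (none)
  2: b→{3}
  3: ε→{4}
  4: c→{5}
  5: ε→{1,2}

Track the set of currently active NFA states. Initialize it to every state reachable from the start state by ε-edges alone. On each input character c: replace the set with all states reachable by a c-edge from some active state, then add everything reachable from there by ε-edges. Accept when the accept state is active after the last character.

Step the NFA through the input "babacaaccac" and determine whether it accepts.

initial (ε-close {0}): {0,1,2}
'b' @ 1: {3,4}
'a' @ 2: {}  — dead — no transitions
rest 'bacaaccac' ignored (set empty)
end set {} — state 1 not in

Answer: REJECT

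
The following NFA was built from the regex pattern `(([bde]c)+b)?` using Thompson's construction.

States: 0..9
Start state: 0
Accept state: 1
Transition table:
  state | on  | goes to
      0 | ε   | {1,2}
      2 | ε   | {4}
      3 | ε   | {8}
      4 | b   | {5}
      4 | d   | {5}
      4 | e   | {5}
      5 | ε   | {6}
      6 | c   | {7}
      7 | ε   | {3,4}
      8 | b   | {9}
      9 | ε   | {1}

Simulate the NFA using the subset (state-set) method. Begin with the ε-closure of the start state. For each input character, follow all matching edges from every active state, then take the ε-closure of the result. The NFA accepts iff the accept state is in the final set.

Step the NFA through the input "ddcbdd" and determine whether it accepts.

Answer: REJECT

Derivation:
S₀ = ε-closure({0}) = {0,1,2,4}
'd' @ 1: {5,6}
'd' @ 2: {}  — state set empty
rest 'cbdd' ignored (set empty)
after full input: {}  (accept=1 not in)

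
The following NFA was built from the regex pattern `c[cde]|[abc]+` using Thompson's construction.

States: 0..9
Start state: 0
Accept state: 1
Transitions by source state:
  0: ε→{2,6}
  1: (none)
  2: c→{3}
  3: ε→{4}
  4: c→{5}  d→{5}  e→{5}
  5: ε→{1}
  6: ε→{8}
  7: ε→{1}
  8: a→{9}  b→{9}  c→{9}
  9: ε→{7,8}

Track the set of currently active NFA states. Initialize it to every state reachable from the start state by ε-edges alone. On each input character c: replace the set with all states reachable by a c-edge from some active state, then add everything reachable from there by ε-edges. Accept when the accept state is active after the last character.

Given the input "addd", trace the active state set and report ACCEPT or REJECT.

start: ε-closure({0}) = {0,2,6,8}
'a' @ 1: {1,7,8,9}  ✓accept
'd' @ 2: {}  — state set empty
rest 'dd' ignored (set empty)
final: {}; accept 1 not in set

Answer: REJECT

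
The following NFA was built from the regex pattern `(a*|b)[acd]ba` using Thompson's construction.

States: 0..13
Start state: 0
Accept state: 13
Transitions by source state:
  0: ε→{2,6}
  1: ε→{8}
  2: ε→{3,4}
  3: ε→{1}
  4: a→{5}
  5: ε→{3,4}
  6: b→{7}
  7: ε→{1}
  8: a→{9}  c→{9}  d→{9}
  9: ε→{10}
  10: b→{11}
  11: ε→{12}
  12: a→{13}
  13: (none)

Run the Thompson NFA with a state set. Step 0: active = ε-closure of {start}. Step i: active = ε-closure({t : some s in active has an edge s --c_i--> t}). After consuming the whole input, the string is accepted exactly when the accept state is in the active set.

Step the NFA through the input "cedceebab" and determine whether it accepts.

S₀ = ε-closure({0}) = {0,1,2,3,4,6,8}
'c' @ 1: {9,10}
'e' @ 2: {}  — dead — no transitions
rest 'dceebab' ignored (set empty)
after full input: {}  (accept=13 not in)

Answer: REJECT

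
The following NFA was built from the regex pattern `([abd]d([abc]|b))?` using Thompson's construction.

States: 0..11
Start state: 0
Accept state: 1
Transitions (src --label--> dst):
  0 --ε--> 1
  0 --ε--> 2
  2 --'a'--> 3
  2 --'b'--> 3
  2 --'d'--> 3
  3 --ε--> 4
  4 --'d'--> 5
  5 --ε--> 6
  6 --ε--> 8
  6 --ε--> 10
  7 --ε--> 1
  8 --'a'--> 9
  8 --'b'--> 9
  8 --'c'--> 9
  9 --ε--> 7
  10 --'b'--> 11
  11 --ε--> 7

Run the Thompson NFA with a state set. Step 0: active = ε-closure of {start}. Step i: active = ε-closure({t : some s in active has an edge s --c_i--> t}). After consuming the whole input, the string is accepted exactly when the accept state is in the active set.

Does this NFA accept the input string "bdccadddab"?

Answer: REJECT

Steps:
initial (ε-close {0}): {0,1,2}
'b' @ 1: {3,4}
'd' @ 2: {5,6,8,10}
'c' @ 3: {1,7,9}  [accepting]
'c' @ 4: {}  — state set empty
rest 'adddab' ignored (set empty)
final: {}; accept 1 not in set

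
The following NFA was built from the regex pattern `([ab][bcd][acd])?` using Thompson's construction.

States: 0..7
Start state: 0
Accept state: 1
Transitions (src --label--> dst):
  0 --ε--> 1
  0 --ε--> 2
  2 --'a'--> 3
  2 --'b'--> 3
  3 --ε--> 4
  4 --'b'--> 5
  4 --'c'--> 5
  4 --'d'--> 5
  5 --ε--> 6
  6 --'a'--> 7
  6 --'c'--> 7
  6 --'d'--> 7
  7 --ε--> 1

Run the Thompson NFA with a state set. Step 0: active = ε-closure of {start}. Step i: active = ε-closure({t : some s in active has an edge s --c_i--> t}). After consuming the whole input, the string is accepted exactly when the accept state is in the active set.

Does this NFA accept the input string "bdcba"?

start: ε-closure({0}) = {0,1,2}
'b' @ 1: {3,4}
'd' @ 2: {5,6}
'c' @ 3: {1,7}  [accepting]
'b' @ 4: {}  — state set empty
rest 'a' ignored (set empty)
end set {} — state 1 not in

Answer: REJECT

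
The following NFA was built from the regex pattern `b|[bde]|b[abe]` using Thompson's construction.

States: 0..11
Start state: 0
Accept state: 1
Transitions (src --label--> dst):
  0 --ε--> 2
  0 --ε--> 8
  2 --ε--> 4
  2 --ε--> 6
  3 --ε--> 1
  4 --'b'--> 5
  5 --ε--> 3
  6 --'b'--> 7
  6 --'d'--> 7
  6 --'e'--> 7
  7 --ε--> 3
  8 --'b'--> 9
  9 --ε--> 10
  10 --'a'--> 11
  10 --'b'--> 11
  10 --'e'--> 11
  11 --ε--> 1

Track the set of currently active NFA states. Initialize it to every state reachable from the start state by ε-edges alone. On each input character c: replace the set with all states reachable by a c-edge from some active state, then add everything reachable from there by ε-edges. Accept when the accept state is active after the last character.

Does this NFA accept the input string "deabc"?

Answer: REJECT

Derivation:
start: ε-closure({0}) = {0,2,4,6,8}
'd' @ 1: {1,3,7}  ✓accept
'e' @ 2: {}  — dead — no transitions
rest 'abc' ignored (set empty)
final: {}; accept 1 not in set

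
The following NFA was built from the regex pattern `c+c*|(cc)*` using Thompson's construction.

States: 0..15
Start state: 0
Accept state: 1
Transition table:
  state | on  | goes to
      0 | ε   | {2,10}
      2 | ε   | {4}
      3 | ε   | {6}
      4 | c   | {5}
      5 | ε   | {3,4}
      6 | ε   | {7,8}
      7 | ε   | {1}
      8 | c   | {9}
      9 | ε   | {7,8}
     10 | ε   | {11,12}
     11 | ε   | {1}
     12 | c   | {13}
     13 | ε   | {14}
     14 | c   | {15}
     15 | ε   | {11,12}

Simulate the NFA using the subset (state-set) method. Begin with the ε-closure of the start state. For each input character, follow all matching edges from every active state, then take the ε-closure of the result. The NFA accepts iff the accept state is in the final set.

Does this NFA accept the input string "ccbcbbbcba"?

Answer: REJECT

Steps:
S₀ = ε-closure({0}) = {0,1,2,4,10,11,12}
'c' @ 1: {1,3,4,5,6,7,8,13,14}  ✓accept
'c' @ 2: {1,3,4,5,6,7,8,9,11,12,15}  ✓accept
'b' @ 3: {}  — dead — no transitions
rest 'cbbbcba' ignored (set empty)
after full input: {}  (accept=1 not in)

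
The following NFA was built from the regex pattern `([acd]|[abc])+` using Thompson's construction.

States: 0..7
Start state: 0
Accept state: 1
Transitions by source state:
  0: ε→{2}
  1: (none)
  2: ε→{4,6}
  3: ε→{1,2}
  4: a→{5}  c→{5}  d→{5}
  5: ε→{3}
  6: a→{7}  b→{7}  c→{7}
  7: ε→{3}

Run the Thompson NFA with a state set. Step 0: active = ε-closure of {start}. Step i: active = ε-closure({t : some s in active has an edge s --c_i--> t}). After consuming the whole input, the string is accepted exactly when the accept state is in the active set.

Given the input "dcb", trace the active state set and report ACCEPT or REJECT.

Answer: ACCEPT

Steps:
initial (ε-close {0}): {0,2,4,6}
'd' @ 1: {1,2,3,4,5,6}  [accepting]
'c' @ 2: {1,2,3,4,5,6,7}  [accepting]
'b' @ 3: {1,2,3,4,6,7}  [accepting]
after full input: {1,2,3,4,6,7}  (accept=1 in)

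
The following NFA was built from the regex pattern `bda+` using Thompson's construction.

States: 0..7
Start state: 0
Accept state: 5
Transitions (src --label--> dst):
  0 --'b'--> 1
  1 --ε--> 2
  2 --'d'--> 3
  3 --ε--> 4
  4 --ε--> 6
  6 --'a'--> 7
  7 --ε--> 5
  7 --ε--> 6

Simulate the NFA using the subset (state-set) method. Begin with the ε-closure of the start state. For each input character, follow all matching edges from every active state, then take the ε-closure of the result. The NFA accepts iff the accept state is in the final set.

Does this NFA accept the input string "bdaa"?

start: ε-closure({0}) = {0}
'b' @ 1: {1,2}
'd' @ 2: {3,4,6}
'a' @ 3: {5,6,7}  (accept∈set)
'a' @ 4: {5,6,7}  (accept∈set)
final: {5,6,7}; accept 5 in set

Answer: ACCEPT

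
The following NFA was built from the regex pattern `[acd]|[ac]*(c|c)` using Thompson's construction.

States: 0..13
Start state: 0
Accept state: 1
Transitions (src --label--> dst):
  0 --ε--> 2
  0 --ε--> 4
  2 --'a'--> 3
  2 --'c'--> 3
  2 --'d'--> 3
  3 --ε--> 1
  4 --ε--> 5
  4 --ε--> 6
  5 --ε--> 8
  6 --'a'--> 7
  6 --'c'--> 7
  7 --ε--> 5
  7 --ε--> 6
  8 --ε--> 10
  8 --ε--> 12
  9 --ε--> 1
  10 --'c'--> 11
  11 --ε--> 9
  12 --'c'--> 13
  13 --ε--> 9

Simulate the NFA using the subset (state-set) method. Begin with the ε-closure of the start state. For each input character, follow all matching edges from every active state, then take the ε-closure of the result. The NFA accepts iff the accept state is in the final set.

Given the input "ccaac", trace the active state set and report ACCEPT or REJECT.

start: ε-closure({0}) = {0,2,4,5,6,8,10,12}
'c' @ 1: {1,3,5,6,7,8,9,10,11,12,13}  (accept∈set)
'c' @ 2: {1,5,6,7,8,9,10,11,12,13}  (accept∈set)
'a' @ 3: {5,6,7,8,10,12}
'a' @ 4: {5,6,7,8,10,12}
'c' @ 5: {1,5,6,7,8,9,10,11,12,13}  (accept∈set)
after full input: {1,5,6,7,8,9,10,11,12,13}  (accept=1 in)

Answer: ACCEPT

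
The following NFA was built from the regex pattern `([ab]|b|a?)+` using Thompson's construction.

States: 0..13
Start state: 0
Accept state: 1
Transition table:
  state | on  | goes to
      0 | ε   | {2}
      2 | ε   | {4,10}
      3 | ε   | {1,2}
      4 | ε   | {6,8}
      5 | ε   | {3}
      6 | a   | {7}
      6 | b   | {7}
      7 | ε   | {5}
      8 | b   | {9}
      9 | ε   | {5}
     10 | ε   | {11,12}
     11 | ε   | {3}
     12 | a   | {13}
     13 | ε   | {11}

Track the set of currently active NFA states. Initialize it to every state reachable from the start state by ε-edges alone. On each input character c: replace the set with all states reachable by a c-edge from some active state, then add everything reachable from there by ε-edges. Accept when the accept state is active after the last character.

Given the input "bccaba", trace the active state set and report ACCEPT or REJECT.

S₀ = ε-closure({0}) = {0,1,2,3,4,6,8,10,11,12}
'b' @ 1: {1,2,3,4,5,6,7,8,9,10,11,12}  (accept∈set)
'c' @ 2: {}  — dead — no transitions
rest 'caba' ignored (set empty)
after full input: {}  (accept=1 not in)

Answer: REJECT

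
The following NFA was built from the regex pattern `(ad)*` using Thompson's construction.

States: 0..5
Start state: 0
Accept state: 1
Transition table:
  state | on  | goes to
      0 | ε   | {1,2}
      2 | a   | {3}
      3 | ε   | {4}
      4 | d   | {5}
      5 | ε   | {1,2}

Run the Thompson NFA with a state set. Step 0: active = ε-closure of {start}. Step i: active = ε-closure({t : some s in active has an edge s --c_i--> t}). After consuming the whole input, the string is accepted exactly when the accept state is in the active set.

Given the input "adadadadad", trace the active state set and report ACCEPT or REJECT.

S₀ = ε-closure({0}) = {0,1,2}
'a' @ 1: {3,4}
'd' @ 2: {1,2,5}  (accept∈set)
'a' @ 3: {3,4}
'd' @ 4: {1,2,5}  (accept∈set)
'a' @ 5: {3,4}
'd' @ 6: {1,2,5}  (accept∈set)
'a' @ 7: {3,4}
'd' @ 8: {1,2,5}  (accept∈set)
'a' @ 9: {3,4}
'd' @ 10: {1,2,5}  (accept∈set)
after full input: {1,2,5}  (accept=1 in)

Answer: ACCEPT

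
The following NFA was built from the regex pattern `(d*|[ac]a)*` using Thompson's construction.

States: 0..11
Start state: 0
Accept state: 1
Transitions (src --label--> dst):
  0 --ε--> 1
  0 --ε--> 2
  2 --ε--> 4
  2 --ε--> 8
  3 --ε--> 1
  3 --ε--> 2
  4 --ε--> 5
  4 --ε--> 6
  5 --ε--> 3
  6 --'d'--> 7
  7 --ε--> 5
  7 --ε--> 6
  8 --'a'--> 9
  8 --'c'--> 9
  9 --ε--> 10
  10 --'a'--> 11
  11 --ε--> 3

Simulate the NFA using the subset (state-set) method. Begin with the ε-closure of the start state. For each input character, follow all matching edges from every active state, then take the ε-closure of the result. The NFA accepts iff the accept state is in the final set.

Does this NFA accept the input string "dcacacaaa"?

initial (ε-close {0}): {0,1,2,3,4,5,6,8}
'd' @ 1: {1,2,3,4,5,6,7,8}  ✓accept
'c' @ 2: {9,10}
'a' @ 3: {1,2,3,4,5,6,8,11}  ✓accept
'c' @ 4: {9,10}
'a' @ 5: {1,2,3,4,5,6,8,11}  ✓accept
'c' @ 6: {9,10}
'a' @ 7: {1,2,3,4,5,6,8,11}  ✓accept
'a' @ 8: {9,10}
'a' @ 9: {1,2,3,4,5,6,8,11}  ✓accept
after full input: {1,2,3,4,5,6,8,11}  (accept=1 in)

Answer: ACCEPT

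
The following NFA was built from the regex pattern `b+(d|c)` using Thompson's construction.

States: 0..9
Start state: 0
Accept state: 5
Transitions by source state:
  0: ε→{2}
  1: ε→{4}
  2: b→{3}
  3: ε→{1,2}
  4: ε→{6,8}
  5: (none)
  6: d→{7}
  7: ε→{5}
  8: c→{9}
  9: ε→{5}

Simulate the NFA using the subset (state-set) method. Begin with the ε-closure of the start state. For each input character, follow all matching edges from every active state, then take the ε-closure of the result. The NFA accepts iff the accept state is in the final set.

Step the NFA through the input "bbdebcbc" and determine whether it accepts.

S₀ = ε-closure({0}) = {0,2}
'b' @ 1: {1,2,3,4,6,8}
'b' @ 2: {1,2,3,4,6,8}
'd' @ 3: {5,7}  ✓accept
'e' @ 4: {}  — no active states
rest 'bcbc' ignored (set empty)
after full input: {}  (accept=5 not in)

Answer: REJECT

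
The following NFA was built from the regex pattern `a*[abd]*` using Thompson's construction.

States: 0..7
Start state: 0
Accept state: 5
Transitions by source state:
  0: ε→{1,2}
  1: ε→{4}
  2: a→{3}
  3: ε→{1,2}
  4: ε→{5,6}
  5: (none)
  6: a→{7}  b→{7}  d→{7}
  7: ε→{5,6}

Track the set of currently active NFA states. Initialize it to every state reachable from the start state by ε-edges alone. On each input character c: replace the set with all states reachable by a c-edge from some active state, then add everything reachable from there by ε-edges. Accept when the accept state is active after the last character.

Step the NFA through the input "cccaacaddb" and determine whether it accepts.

Answer: REJECT

Trace:
initial (ε-close {0}): {0,1,2,4,5,6}
'c' @ 1: {}  — dead — no transitions
rest 'ccaacaddb' ignored (set empty)
final: {}; accept 5 not in set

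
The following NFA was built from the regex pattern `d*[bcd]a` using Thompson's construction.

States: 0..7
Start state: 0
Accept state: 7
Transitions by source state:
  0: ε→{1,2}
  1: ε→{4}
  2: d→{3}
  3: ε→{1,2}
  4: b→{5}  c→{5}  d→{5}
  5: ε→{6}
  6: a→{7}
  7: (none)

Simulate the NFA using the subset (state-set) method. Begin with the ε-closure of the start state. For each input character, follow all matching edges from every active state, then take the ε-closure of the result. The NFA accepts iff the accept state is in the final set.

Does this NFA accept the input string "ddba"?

initial (ε-close {0}): {0,1,2,4}
'd' @ 1: {1,2,3,4,5,6}
'd' @ 2: {1,2,3,4,5,6}
'b' @ 3: {5,6}
'a' @ 4: {7}  [accepting]
final: {7}; accept 7 in set

Answer: ACCEPT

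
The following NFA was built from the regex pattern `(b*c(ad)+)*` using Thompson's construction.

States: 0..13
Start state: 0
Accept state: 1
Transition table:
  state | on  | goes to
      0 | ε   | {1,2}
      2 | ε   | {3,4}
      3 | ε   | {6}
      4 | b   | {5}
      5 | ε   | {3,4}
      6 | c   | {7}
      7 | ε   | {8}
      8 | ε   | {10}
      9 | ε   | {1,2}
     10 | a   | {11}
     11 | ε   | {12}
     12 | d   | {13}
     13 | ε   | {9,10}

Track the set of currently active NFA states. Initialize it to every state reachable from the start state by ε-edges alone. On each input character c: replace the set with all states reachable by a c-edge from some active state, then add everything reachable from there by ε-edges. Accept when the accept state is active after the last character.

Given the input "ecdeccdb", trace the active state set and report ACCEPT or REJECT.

S₀ = ε-closure({0}) = {0,1,2,3,4,6}
'e' @ 1: {}  — dead — no transitions
rest 'cdeccdb' ignored (set empty)
after full input: {}  (accept=1 not in)

Answer: REJECT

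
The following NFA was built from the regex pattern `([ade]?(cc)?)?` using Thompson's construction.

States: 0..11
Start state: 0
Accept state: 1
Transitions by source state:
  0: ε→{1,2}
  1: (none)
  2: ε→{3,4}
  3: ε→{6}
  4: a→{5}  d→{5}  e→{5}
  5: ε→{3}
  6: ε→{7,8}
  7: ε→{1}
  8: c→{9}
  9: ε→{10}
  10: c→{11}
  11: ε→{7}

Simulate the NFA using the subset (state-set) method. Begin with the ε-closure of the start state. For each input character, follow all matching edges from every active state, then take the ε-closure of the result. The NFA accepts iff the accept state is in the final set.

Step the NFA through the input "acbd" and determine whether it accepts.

S₀ = ε-closure({0}) = {0,1,2,3,4,6,7,8}
'a' @ 1: {1,3,5,6,7,8}  ✓accept
'c' @ 2: {9,10}
'b' @ 3: {}  — dead — no transitions
rest 'd' ignored (set empty)
final: {}; accept 1 not in set

Answer: REJECT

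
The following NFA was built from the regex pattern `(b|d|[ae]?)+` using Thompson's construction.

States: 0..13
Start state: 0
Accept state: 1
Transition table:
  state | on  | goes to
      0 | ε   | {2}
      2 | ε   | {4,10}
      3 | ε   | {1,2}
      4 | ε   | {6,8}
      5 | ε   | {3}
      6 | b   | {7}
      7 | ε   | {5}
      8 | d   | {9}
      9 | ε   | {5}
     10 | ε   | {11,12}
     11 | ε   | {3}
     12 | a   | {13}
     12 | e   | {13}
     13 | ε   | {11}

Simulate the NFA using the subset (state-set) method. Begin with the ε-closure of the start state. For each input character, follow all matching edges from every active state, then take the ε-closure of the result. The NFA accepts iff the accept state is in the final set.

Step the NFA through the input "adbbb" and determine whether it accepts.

start: ε-closure({0}) = {0,1,2,3,4,6,8,10,11,12}
'a' @ 1: {1,2,3,4,6,8,10,11,12,13}  [accepting]
'd' @ 2: {1,2,3,4,5,6,8,9,10,11,12}  [accepting]
'b' @ 3: {1,2,3,4,5,6,7,8,10,11,12}  [accepting]
'b' @ 4: {1,2,3,4,5,6,7,8,10,11,12}  [accepting]
'b' @ 5: {1,2,3,4,5,6,7,8,10,11,12}  [accepting]
final: {1,2,3,4,5,6,7,8,10,11,12}; accept 1 in set

Answer: ACCEPT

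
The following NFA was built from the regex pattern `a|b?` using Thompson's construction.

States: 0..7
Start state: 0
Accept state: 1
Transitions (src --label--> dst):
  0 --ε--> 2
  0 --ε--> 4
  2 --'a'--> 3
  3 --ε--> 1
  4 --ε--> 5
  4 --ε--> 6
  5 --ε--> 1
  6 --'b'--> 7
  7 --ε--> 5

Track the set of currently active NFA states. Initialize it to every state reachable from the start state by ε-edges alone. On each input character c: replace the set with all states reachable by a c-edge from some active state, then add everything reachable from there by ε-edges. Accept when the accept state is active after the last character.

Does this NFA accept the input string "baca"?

initial (ε-close {0}): {0,1,2,4,5,6}
'b' @ 1: {1,5,7}  ✓accept
'a' @ 2: {}  — state set empty
rest 'ca' ignored (set empty)
after full input: {}  (accept=1 not in)

Answer: REJECT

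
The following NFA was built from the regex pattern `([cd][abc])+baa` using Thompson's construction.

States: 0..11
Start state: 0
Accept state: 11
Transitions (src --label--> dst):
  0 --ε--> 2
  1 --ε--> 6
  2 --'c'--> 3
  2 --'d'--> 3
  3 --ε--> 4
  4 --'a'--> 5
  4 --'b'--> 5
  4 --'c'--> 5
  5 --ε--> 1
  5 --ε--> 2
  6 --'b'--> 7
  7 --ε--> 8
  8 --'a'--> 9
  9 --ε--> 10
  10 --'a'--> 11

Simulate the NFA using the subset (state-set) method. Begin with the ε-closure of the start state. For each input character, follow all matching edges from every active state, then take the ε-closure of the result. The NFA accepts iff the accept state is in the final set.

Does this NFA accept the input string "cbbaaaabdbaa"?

Answer: REJECT

Derivation:
S₀ = ε-closure({0}) = {0,2}
'c' @ 1: {3,4}
'b' @ 2: {1,2,5,6}
'b' @ 3: {7,8}
'a' @ 4: {9,10}
'a' @ 5: {11}  (accept∈set)
'a' @ 6: {}  — no active states
rest 'abdbaa' ignored (set empty)
final: {}; accept 11 not in set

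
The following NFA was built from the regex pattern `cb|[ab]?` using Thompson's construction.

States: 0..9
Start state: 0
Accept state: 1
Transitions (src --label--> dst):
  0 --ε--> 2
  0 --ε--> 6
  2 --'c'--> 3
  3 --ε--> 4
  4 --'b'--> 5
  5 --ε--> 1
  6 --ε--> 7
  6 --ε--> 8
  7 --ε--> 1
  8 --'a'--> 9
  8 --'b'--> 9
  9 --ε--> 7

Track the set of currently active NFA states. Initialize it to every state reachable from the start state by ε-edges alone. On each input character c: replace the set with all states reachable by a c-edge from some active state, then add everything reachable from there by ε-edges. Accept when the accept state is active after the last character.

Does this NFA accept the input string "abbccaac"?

Answer: REJECT

Trace:
S₀ = ε-closure({0}) = {0,1,2,6,7,8}
'a' @ 1: {1,7,9}  ✓accept
'b' @ 2: {}  — no active states
rest 'bccaac' ignored (set empty)
after full input: {}  (accept=1 not in)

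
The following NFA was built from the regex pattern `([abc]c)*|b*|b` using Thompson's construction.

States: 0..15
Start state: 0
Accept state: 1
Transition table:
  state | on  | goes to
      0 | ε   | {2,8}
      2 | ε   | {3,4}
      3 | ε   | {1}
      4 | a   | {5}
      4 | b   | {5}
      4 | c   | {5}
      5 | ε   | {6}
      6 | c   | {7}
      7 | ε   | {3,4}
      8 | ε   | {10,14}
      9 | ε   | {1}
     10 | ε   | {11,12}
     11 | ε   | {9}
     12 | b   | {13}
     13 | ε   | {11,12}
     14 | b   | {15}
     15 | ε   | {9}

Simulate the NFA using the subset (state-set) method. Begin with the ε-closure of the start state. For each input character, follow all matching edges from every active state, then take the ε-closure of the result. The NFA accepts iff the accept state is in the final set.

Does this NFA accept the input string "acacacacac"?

Answer: ACCEPT

Steps:
initial (ε-close {0}): {0,1,2,3,4,8,9,10,11,12,14}
'a' @ 1: {5,6}
'c' @ 2: {1,3,4,7}  (accept∈set)
'a' @ 3: {5,6}
'c' @ 4: {1,3,4,7}  (accept∈set)
'a' @ 5: {5,6}
'c' @ 6: {1,3,4,7}  (accept∈set)
'a' @ 7: {5,6}
'c' @ 8: {1,3,4,7}  (accept∈set)
'a' @ 9: {5,6}
'c' @ 10: {1,3,4,7}  (accept∈set)
after full input: {1,3,4,7}  (accept=1 in)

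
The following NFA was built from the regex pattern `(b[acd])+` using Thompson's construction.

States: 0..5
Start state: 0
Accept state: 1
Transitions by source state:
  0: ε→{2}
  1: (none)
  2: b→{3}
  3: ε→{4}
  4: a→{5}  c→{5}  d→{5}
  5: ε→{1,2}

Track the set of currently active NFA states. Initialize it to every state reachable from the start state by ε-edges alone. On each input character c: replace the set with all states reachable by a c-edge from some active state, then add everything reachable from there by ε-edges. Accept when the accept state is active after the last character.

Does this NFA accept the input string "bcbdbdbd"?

S₀ = ε-closure({0}) = {0,2}
'b' @ 1: {3,4}
'c' @ 2: {1,2,5}  [accepting]
'b' @ 3: {3,4}
'd' @ 4: {1,2,5}  [accepting]
'b' @ 5: {3,4}
'd' @ 6: {1,2,5}  [accepting]
'b' @ 7: {3,4}
'd' @ 8: {1,2,5}  [accepting]
end set {1,2,5} — state 1 in

Answer: ACCEPT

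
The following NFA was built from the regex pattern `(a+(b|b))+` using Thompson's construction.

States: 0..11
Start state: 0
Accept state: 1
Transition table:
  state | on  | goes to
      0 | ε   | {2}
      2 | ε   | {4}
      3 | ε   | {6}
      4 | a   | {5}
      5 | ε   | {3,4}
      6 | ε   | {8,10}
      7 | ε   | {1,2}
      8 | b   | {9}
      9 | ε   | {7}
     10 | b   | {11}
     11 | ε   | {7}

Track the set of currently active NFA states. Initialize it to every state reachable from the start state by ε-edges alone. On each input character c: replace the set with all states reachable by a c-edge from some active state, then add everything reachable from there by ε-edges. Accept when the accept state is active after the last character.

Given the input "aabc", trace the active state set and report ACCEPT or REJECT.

Answer: REJECT

Derivation:
S₀ = ε-closure({0}) = {0,2,4}
'a' @ 1: {3,4,5,6,8,10}
'a' @ 2: {3,4,5,6,8,10}
'b' @ 3: {1,2,4,7,9,11}  (accept∈set)
'c' @ 4: {}  — dead — no transitions
end set {} — state 1 not in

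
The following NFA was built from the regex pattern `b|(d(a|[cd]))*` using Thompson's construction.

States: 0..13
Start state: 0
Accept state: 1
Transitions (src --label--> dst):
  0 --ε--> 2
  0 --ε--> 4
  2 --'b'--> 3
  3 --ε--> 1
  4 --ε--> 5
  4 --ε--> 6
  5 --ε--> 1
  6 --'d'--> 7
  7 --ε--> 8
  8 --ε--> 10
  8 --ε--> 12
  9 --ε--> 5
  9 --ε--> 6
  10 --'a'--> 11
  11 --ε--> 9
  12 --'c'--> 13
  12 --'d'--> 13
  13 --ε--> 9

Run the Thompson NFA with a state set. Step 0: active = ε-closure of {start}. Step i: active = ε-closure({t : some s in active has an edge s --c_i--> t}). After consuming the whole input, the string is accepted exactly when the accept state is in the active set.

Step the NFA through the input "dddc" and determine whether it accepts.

Answer: ACCEPT

Trace:
initial (ε-close {0}): {0,1,2,4,5,6}
'd' @ 1: {7,8,10,12}
'd' @ 2: {1,5,6,9,13}  (accept∈set)
'd' @ 3: {7,8,10,12}
'c' @ 4: {1,5,6,9,13}  (accept∈set)
end set {1,5,6,9,13} — state 1 in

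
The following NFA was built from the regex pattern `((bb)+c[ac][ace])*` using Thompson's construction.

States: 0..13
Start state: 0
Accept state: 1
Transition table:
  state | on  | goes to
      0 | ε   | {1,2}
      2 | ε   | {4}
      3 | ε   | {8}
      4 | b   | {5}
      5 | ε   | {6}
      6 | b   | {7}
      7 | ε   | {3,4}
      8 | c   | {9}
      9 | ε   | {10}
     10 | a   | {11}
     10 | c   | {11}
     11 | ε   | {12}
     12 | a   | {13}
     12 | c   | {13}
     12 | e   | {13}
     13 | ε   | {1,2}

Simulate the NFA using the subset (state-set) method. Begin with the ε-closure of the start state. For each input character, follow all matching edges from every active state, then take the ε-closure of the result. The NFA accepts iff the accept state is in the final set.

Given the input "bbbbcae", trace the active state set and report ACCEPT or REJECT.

Answer: ACCEPT

Steps:
start: ε-closure({0}) = {0,1,2,4}
'b' @ 1: {5,6}
'b' @ 2: {3,4,7,8}
'b' @ 3: {5,6}
'b' @ 4: {3,4,7,8}
'c' @ 5: {9,10}
'a' @ 6: {11,12}
'e' @ 7: {1,2,4,13}  ✓accept
end set {1,2,4,13} — state 1 in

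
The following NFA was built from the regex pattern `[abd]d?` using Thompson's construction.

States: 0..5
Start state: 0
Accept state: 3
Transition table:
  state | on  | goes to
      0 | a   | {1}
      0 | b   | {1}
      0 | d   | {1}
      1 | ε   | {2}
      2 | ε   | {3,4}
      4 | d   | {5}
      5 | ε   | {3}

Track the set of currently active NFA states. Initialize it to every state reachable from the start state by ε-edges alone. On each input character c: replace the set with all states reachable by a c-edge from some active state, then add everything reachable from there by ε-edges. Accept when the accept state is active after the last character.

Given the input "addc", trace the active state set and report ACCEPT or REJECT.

initial (ε-close {0}): {0}
'a' @ 1: {1,2,3,4}  ✓accept
'd' @ 2: {3,5}  ✓accept
'd' @ 3: {}  — state set empty
rest 'c' ignored (set empty)
end set {} — state 3 not in

Answer: REJECT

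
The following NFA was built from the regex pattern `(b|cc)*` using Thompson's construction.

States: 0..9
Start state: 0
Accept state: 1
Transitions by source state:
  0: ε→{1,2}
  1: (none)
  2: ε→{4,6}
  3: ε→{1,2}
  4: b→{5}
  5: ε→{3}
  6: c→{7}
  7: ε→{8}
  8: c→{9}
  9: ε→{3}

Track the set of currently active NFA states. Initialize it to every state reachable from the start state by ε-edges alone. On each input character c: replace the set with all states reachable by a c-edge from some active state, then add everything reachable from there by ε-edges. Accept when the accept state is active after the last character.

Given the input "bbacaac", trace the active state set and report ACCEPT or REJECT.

Answer: REJECT

Derivation:
initial (ε-close {0}): {0,1,2,4,6}
'b' @ 1: {1,2,3,4,5,6}  ✓accept
'b' @ 2: {1,2,3,4,5,6}  ✓accept
'a' @ 3: {}  — no active states
rest 'caac' ignored (set empty)
after full input: {}  (accept=1 not in)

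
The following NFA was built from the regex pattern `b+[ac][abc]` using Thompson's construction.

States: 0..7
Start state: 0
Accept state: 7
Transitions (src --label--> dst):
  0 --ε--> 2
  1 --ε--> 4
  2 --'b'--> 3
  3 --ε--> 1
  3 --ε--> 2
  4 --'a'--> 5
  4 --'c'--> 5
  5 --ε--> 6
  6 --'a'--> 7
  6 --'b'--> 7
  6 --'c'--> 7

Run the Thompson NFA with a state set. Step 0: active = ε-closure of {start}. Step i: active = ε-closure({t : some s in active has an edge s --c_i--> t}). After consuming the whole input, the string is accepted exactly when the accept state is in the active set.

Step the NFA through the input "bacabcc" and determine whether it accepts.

initial (ε-close {0}): {0,2}
'b' @ 1: {1,2,3,4}
'a' @ 2: {5,6}
'c' @ 3: {7}  (accept∈set)
'a' @ 4: {}  — state set empty
rest 'bcc' ignored (set empty)
end set {} — state 7 not in

Answer: REJECT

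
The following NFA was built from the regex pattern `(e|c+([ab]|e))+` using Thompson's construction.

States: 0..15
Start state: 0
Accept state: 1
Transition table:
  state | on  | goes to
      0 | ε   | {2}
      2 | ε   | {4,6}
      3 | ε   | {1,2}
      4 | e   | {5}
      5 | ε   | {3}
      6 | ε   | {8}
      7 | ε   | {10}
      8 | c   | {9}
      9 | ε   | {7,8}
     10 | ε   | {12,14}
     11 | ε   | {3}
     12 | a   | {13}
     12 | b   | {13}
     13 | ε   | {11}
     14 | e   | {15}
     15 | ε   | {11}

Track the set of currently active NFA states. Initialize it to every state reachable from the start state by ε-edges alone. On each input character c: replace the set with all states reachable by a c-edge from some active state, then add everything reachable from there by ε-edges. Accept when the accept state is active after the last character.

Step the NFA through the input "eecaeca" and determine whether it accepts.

initial (ε-close {0}): {0,2,4,6,8}
'e' @ 1: {1,2,3,4,5,6,8}  (accept∈set)
'e' @ 2: {1,2,3,4,5,6,8}  (accept∈set)
'c' @ 3: {7,8,9,10,12,14}
'a' @ 4: {1,2,3,4,6,8,11,13}  (accept∈set)
'e' @ 5: {1,2,3,4,5,6,8}  (accept∈set)
'c' @ 6: {7,8,9,10,12,14}
'a' @ 7: {1,2,3,4,6,8,11,13}  (accept∈set)
after full input: {1,2,3,4,6,8,11,13}  (accept=1 in)

Answer: ACCEPT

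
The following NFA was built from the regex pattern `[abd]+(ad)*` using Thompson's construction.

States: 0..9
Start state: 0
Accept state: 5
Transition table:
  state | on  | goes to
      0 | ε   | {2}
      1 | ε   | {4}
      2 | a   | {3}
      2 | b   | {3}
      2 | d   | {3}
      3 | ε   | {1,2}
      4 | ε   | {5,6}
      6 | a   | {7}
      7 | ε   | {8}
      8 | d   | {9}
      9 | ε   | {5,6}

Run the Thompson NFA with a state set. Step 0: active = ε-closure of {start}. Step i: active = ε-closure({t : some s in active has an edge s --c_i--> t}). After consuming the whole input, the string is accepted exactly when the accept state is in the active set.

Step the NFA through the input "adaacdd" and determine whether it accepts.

S₀ = ε-closure({0}) = {0,2}
'a' @ 1: {1,2,3,4,5,6}  (accept∈set)
'd' @ 2: {1,2,3,4,5,6}  (accept∈set)
'a' @ 3: {1,2,3,4,5,6,7,8}  (accept∈set)
'a' @ 4: {1,2,3,4,5,6,7,8}  (accept∈set)
'c' @ 5: {}  — state set empty
rest 'dd' ignored (set empty)
after full input: {}  (accept=5 not in)

Answer: REJECT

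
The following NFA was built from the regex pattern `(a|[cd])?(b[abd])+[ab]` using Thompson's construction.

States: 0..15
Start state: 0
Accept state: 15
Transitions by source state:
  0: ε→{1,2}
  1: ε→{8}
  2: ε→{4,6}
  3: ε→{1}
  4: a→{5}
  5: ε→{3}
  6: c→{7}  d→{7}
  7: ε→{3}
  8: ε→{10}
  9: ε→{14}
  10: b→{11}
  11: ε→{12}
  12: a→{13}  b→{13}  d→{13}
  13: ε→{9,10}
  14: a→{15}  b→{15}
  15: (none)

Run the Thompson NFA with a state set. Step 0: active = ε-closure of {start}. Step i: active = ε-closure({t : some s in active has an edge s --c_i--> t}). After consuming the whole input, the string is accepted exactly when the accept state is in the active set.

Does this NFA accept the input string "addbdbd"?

start: ε-closure({0}) = {0,1,2,4,6,8,10}
'a' @ 1: {1,3,5,8,10}
'd' @ 2: {}  — dead — no transitions
rest 'dbdbd' ignored (set empty)
after full input: {}  (accept=15 not in)

Answer: REJECT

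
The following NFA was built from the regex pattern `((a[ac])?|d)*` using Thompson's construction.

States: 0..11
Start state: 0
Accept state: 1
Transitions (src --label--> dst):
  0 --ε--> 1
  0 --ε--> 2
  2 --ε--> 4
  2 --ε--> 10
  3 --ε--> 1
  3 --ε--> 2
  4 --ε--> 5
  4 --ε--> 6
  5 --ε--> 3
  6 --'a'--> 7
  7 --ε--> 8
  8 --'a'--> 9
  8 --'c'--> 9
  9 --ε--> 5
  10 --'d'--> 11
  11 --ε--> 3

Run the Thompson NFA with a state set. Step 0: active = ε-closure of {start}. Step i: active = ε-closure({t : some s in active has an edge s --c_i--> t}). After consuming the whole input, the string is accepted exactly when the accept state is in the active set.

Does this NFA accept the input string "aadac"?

Answer: ACCEPT

Derivation:
start: ε-closure({0}) = {0,1,2,3,4,5,6,10}
'a' @ 1: {7,8}
'a' @ 2: {1,2,3,4,5,6,9,10}  [accepting]
'd' @ 3: {1,2,3,4,5,6,10,11}  [accepting]
'a' @ 4: {7,8}
'c' @ 5: {1,2,3,4,5,6,9,10}  [accepting]
after full input: {1,2,3,4,5,6,9,10}  (accept=1 in)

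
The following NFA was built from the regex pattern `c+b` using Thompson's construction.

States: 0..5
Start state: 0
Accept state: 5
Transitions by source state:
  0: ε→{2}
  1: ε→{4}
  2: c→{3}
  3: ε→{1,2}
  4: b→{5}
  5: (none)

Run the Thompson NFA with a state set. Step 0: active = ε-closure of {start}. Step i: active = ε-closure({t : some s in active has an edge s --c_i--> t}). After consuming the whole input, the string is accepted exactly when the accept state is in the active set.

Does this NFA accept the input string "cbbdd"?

start: ε-closure({0}) = {0,2}
'c' @ 1: {1,2,3,4}
'b' @ 2: {5}  ✓accept
'b' @ 3: {}  — state set empty
rest 'dd' ignored (set empty)
end set {} — state 5 not in

Answer: REJECT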